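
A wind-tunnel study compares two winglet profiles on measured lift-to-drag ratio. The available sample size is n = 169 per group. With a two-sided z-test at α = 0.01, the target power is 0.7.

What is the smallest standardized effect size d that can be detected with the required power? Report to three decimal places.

Required noncentrality: δ = z_{0.005} + z_{0.30} = 2.576 + 0.524 = 3.100.
(The second rejection-region term Φ(−δ − z_{α/2}) is negligible and dropped.)
δ = d·√(n/2) ⇒ d = δ/√(n/2) = 3.100/√(169/2) = 0.3373.

d ≈ 0.337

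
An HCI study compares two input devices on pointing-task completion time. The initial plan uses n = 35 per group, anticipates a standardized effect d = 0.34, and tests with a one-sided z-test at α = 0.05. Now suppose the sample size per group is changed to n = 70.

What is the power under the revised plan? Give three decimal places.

Power ≈ 0.643

With n = 70 per group: δ = d·√(n/2) = 0.34 × √(70/2) = 2.0115. Critical value z_{0.05} = 1.645.
Revised power = P(Z > 1.645 − δ) = Φ(0.367) = 0.6430.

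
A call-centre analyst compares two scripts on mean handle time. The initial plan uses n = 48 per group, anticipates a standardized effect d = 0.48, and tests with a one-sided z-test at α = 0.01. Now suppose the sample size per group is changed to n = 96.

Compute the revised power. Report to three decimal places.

With n = 96 per group: δ = d·√(n/2) = 0.48 × √(96/2) = 3.3255. Critical value z_{0.01} = 2.326.
Revised power = Φ(δ − 2.326) = Φ(0.999) = 0.8411.

Power ≈ 0.841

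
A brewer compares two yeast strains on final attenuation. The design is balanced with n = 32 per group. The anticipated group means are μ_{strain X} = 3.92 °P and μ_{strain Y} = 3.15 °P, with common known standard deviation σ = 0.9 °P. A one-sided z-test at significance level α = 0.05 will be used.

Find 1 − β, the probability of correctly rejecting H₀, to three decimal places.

Standardized effect: d = |μ_{strain X} − μ_{strain Y}| / σ = |3.92 − 3.15| / 0.9 = 0.8556
Noncentrality parameter: δ = d·√(n/2) = 0.8556 × √(32/2) = 3.4222
Critical value for a one-sided test at α = 0.05: z_α = 1.645.
Power = P(Z > 1.645 − δ) = Φ(1.777) = 0.9622.

Power ≈ 0.962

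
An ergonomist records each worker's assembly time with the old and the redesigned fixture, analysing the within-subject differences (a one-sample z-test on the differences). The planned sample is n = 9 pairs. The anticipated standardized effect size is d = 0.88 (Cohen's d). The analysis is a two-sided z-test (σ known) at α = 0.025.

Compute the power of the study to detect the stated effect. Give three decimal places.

Noncentrality parameter: δ = d·√n = 0.88 × √9 = 2.6400
Two-sided α = 0.025 → critical value z_{0.0125} = 2.241.
Power = Φ(δ − 2.241) + Φ(−δ − 2.241) = Φ(0.399) + Φ(-4.881) = 0.6549 + 0.0000 = 0.6549.

Power ≈ 0.655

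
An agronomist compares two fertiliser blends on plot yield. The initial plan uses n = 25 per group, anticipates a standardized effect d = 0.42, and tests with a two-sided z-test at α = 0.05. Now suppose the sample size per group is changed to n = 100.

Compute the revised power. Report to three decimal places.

With n = 100 per group: δ = d·√(n/2) = 0.42 × √(100/2) = 2.9698. Critical value z_{0.025} = 1.960.
Revised power = Φ(δ − 1.960) + Φ(−δ − 1.960) = Φ(1.010) + Φ(-4.930) = 0.8437 + 0.0000 = 0.8437.

Power ≈ 0.844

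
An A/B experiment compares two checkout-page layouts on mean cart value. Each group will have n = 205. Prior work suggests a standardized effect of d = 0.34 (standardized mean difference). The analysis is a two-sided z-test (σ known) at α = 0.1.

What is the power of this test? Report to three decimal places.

Power ≈ 0.964

Noncentrality parameter: δ = d·√(n/2) = 0.34 × √(205/2) = 3.4422
Two-sided α = 0.1 → critical value z_{0.05} = 1.645.
Power = Φ(δ − 1.645) + Φ(−δ − 1.645) = Φ(1.797) + Φ(-5.087) = 0.9639 + 0.0000 = 0.9639.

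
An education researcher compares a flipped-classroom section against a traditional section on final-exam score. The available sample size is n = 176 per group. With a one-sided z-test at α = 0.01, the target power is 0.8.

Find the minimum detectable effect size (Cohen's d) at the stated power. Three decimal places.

Need Φ(δ − 2.326) = 0.8, so δ = 2.326 + 0.842 = 3.168.
δ = d·√(n/2) ⇒ d = δ/√(n/2) = 3.168/√(176/2) = 0.3377.

d ≈ 0.338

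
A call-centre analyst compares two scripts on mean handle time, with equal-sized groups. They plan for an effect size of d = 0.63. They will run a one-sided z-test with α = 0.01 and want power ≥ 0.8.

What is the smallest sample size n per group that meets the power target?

For power 0.8 need Φ(δ − z_{0.01}) = 0.8, so δ = z_{0.01} + z_{0.20} = 2.326 + 0.842 = 3.168.
δ = d·√(n/2) ⇒ n = 2(δ/d)² = 2 × (3.168 / 0.63)² = 50.57.
Round up to the next whole unit.

n = 51 per group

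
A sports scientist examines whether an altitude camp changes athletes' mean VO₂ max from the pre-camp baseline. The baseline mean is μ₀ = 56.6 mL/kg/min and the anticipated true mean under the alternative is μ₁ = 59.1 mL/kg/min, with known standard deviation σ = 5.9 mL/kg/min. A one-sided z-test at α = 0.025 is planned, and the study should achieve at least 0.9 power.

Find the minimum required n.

Standardized effect: d = |μ₁ − μ₀| / σ = |59.1 − 56.6| / 5.9 = 0.4237
Set Φ(δ − 1.960) = 0.9; then δ − 1.960 = Φ⁻¹(0.9) = 1.282, giving δ = 3.242.
δ = d·√n ⇒ n = (δ/d)² = (3.242 / 0.4237)² = 58.52.
Round up to the next whole unit.

n = 59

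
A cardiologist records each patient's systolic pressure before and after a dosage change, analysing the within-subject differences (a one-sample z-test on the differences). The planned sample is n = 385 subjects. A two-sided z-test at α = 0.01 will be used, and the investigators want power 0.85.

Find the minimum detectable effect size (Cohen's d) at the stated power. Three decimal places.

Required noncentrality: δ = z_{0.005} + z_{0.15} = 2.576 + 1.036 = 3.612.
(Lower-tail contribution to power is negligible for δ > 0.)
δ = d·√n ⇒ d = δ/√n = 3.612/√385 = 0.1841.

d ≈ 0.184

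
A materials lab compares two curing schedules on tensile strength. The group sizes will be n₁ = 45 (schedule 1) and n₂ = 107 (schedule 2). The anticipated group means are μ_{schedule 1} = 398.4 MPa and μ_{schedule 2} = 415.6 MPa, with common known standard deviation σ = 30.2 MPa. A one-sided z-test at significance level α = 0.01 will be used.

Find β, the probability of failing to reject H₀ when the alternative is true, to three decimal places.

β ≈ 0.190

Standardized effect: d = |μ_{schedule 1} − μ_{schedule 2}| / σ = |398.4 − 415.6| / 30.2 = 0.5695
Noncentrality parameter: δ = d / √(1/n₁ + 1/n₂) = 0.5695 / √(1/45 + 1/107) = 3.2055
Critical value for a one-sided test at α = 0.01: z_α = 2.326.
Power = P(Z > 2.326 − δ) = Φ(0.879) = 0.8103.
Type II error: β = 1 − power = 1 − 0.8103 = 0.1897.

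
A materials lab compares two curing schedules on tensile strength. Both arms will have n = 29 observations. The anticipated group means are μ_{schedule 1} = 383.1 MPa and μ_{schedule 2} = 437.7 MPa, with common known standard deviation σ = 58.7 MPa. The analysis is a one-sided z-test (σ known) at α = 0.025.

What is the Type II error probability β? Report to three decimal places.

β ≈ 0.057

Standardized effect: d = |μ_{schedule 1} − μ_{schedule 2}| / σ = |383.1 − 437.7| / 58.7 = 0.9302
Noncentrality parameter: δ = d·√(n/2) = 0.9302 × √(29/2) = 3.5419
One-sided α = 0.025 → critical value z_{0.025} = 1.960.
Power = Φ(δ − 1.960) = Φ(1.582) = 0.9432.
Type II error: β = 1 − power = 1 − 0.9432 = 0.0568.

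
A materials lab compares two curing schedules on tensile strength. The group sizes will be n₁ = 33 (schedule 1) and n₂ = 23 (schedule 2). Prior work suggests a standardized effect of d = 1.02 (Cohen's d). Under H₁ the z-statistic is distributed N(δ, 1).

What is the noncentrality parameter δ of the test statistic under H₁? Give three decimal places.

δ = d / √(1/n₁ + 1/n₂) = 1.02 / √(1/33 + 1/23) = 3.7551

δ ≈ 3.755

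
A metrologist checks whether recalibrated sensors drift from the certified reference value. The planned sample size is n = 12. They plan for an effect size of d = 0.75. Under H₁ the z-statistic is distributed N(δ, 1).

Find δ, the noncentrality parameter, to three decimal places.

The noncentrality parameter scales effect size by the design's sample-size factor: δ = d·√n = 0.75 × √12 = 2.5981

δ ≈ 2.598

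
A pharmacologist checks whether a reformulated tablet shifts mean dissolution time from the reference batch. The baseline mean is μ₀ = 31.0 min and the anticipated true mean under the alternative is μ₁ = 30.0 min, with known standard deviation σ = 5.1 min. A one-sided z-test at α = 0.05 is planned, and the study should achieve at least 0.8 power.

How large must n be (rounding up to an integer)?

n = 161

Standardized effect: d = |μ₁ − μ₀| / σ = |30.0 − 31.0| / 5.1 = 0.1961
For power 0.8 need Φ(δ − z_{0.05}) = 0.8, so δ = z_{0.05} + z_{0.20} = 1.645 + 0.842 = 2.486.
δ = d·√n ⇒ n = (δ/d)² = (2.486 / 0.1961)² = 160.81.
Rounding up, n = 161.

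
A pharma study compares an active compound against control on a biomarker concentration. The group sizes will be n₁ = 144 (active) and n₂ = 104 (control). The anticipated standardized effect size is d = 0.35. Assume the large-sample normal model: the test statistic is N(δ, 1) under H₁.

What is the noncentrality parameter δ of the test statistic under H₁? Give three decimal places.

δ ≈ 2.720

The noncentrality parameter scales effect size by the design's sample-size factor: δ = d / √(1/n₁ + 1/n₂) = 0.35 / √(1/144 + 1/104) = 2.7198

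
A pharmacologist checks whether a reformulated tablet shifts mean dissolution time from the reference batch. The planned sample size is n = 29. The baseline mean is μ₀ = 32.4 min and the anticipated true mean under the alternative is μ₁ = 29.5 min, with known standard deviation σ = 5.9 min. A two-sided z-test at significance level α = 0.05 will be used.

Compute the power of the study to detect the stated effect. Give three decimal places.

Standardized effect: d = |μ₁ − μ₀| / σ = |29.5 − 32.4| / 5.9 = 0.4915
Noncentrality parameter: δ = d·√n = 0.4915 × √29 = 2.6469
Critical value for a two-sided test at α = 0.05: z_{α/2} = 1.960.
Power = Φ(δ − 1.960) + Φ(−δ − 1.960) = Φ(0.687) + Φ(-4.607) = 0.7540 + 0.0000 = 0.7540.

Power ≈ 0.754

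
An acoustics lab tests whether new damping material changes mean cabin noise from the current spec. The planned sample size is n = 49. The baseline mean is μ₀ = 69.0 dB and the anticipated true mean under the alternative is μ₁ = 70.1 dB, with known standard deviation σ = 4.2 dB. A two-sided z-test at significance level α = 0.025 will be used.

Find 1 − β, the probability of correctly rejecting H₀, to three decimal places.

Standardized effect: d = |μ₁ − μ₀| / σ = |70.1 − 69.0| / 4.2 = 0.2619
Noncentrality parameter: λ = d·√n = 0.2619 × √49 = 1.8333
Two-sided α = 0.025 → critical value z_{0.0125} = 2.241.
Power = Φ(λ − 2.241) + Φ(−λ − 2.241) = Φ(-0.408) + Φ(-4.075) = 0.3416 + 0.0000 = 0.3416.

Power ≈ 0.342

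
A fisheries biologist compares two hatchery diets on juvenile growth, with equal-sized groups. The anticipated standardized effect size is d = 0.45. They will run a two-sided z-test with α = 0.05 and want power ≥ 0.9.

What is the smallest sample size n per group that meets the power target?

For power 0.9 need Φ(δ − z_{0.025}) = 0.9, so δ = z_{0.025} + z_{0.10} = 1.960 + 1.282 = 3.242.
(The Φ(−δ − z_{α/2}) term is vanishingly small for δ > 0 and is dropped in the standard sample-size formula.)
δ = d·√(n/2) ⇒ n = 2(δ/d)² = 2 × (3.242 / 0.45)² = 103.78.
Round up to the next whole unit.

n = 104 per group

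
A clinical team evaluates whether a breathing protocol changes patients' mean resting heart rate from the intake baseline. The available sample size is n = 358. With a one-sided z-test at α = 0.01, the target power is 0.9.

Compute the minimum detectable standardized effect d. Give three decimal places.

Required noncentrality: δ = z_{0.01} + z_{0.10} = 2.326 + 1.282 = 3.608.
δ = d·√n ⇒ d = δ/√n = 3.608/√358 = 0.1907.

d ≈ 0.191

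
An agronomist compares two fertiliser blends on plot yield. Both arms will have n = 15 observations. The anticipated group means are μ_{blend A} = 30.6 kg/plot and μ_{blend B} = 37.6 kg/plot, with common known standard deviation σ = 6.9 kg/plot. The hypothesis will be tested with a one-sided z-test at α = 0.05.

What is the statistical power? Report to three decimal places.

Power ≈ 0.871

Standardized effect: d = |μ_{blend A} − μ_{blend B}| / σ = |30.6 − 37.6| / 6.9 = 1.0145
Noncentrality parameter: δ = d·√(n/2) = 1.0145 × √(15/2) = 2.7783
One-sided α = 0.05 → critical value z_{0.05} = 1.645.
Power = Φ(δ − 1.645) = Φ(1.133) = 0.8715.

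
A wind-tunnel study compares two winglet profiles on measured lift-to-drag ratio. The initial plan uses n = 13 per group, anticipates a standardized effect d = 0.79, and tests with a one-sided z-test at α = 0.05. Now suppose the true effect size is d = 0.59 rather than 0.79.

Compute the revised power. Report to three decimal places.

With d = 0.59: δ = d·√(n/2) = 0.59 × √(13/2) = 1.5042. Critical value z_{0.05} = 1.645.
Revised power = P(Z > 1.645 − δ) = Φ(-0.141) = 0.4441.

Power ≈ 0.444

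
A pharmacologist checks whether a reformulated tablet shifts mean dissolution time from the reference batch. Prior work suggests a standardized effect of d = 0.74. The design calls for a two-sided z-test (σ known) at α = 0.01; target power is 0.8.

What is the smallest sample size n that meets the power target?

Set Φ(δ − 2.576) = 0.8; then δ − 2.576 = Φ⁻¹(0.8) = 0.842, giving δ = 3.417.
(The Φ(−δ − z_{α/2}) term is vanishingly small for δ > 0 and is dropped in the standard sample-size formula.)
δ = d·√n ⇒ n = (δ/d)² = (3.417 / 0.74)² = 21.33.
Rounding up, n = 22.

n = 22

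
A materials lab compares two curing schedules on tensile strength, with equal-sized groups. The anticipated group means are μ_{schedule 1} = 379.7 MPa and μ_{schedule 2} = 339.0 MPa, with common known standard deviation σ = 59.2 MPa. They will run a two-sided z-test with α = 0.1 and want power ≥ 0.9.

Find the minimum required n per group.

n = 37 per group

Standardized effect: d = |μ_{schedule 1} − μ_{schedule 2}| / σ = |379.7 − 339.0| / 59.2 = 0.6875
For power 0.9 need Φ(δ − z_{0.05}) = 0.9, so δ = z_{0.05} + z_{0.10} = 1.645 + 1.282 = 2.926.
(The Φ(−δ − z_{α/2}) term is vanishingly small for δ > 0 and is dropped in the standard sample-size formula.)
δ = d·√(n/2) ⇒ n = 2(δ/d)² = 2 × (2.926 / 0.6875)² = 36.24.
Rounding up, n = 37 per group.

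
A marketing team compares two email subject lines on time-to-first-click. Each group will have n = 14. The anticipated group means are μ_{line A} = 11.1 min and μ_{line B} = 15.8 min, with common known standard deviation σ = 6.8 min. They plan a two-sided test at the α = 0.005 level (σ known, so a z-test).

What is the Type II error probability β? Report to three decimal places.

β ≈ 0.836

Standardized effect: d = |μ_{line A} − μ_{line B}| / σ = |11.1 − 15.8| / 6.8 = 0.6912
Noncentrality parameter: δ = d·√(n/2) = 0.6912 × √(14/2) = 1.8287
Two-sided α = 0.005 → critical value z_{0.0025} = 2.807.
Power = Φ(δ − 2.807) + Φ(−δ − 2.807) = Φ(-0.978) + Φ(-4.636) = 0.1639 + 0.0000 = 0.1640.
Type II error: β = 1 − power = 1 − 0.1640 = 0.8360.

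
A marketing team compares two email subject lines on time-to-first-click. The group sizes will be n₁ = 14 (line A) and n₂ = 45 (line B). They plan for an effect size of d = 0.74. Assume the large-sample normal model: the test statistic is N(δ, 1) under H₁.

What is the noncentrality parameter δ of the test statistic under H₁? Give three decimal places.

δ ≈ 2.418

The noncentrality parameter scales effect size by the design's sample-size factor: δ = d / √(1/n₁ + 1/n₂) = 0.74 / √(1/14 + 1/45) = 2.4181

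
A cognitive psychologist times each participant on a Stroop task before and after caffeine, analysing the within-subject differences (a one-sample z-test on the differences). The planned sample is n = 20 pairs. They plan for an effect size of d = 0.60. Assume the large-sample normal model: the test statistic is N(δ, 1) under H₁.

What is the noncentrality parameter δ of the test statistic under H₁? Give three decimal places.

δ ≈ 2.683

δ = d·√n = 0.60 × √20 = 2.6833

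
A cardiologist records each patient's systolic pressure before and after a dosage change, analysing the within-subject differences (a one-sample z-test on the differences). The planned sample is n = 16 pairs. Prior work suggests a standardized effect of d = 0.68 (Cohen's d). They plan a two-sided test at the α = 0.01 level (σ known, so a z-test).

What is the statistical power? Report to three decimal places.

Noncentrality parameter: δ = d·√n = 0.68 × √16 = 2.7200
Two-sided α = 0.01 → critical value z_{0.005} = 2.576.
Power = Φ(δ − 2.576) + Φ(−δ − 2.576) = Φ(0.144) + Φ(-5.296) = 0.5573 + 0.0000 = 0.5573.

Power ≈ 0.557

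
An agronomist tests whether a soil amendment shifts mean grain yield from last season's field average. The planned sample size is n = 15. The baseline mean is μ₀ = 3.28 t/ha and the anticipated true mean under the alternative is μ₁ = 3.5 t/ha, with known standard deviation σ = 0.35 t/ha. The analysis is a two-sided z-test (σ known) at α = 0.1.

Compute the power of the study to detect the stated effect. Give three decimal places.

Standardized effect: d = |μ₁ − μ₀| / σ = |3.5 − 3.28| / 0.35 = 0.6286
Noncentrality parameter: δ = d·√n = 0.6286 × √15 = 2.4344
Critical value for a two-sided test at α = 0.1: z_{α/2} = 1.645.
Power = Φ(δ − 1.645) + Φ(−δ − 1.645) = Φ(0.790) + Φ(-4.079) = 0.7851 + 0.0000 = 0.7851.

Power ≈ 0.785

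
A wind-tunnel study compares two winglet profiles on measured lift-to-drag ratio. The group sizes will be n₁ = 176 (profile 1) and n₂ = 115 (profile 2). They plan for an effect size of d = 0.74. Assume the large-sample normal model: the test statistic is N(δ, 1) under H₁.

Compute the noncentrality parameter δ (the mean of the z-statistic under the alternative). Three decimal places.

δ = d / √(1/n₁ + 1/n₂) = 0.74 / √(1/176 + 1/115) = 6.1715

δ ≈ 6.171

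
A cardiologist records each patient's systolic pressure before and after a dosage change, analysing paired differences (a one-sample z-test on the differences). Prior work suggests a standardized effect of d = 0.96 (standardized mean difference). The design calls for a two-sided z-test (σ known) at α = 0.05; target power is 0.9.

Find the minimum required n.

n = 12

For power 0.9 need Φ(δ − z_{0.025}) = 0.9, so δ = z_{0.025} + z_{0.10} = 1.960 + 1.282 = 3.242.
(Ignoring the negligible lower-tail rejection probability gives the usual closed-form inversion.)
δ = d·√n ⇒ n = (δ/d)² = (3.242 / 0.96)² = 11.40.
Round up to the next whole unit.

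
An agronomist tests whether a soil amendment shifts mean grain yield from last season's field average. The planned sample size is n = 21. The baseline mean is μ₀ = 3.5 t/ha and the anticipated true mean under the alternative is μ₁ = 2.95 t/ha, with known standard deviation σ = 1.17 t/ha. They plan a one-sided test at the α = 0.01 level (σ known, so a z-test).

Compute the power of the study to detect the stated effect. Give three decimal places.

Power ≈ 0.432

Standardized effect: d = |μ₁ − μ₀| / σ = |2.95 − 3.5| / 1.17 = 0.4701
Noncentrality parameter: δ = d·√n = 0.4701 × √21 = 2.1542
One-sided α = 0.01 → critical value z_{0.01} = 2.326.
Power = Φ(δ − 2.326) = Φ(-0.172) = 0.4317.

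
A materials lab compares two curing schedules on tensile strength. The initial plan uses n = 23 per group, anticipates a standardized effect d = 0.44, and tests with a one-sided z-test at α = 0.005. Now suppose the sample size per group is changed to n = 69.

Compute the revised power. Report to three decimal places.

With n = 69 per group: δ = d·√(n/2) = 0.44 × √(69/2) = 2.5844. Critical value z_{0.005} = 2.576.
Revised power = P(Z > 2.576 − δ) = Φ(0.009) = 0.5034.

Power ≈ 0.503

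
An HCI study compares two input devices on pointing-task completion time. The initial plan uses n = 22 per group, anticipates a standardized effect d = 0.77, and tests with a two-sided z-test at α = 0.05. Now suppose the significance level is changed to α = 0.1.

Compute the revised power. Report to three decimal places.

Power ≈ 0.818

δ = d·√(n/2) = 0.77 × √(22/2) = 2.5538 (unchanged). New critical value: z_{0.05} = 1.645.
Revised power = Φ(δ − 1.645) + Φ(−δ − 1.645) = Φ(0.909) + Φ(-4.199) = 0.8183 + 0.0000 = 0.8183.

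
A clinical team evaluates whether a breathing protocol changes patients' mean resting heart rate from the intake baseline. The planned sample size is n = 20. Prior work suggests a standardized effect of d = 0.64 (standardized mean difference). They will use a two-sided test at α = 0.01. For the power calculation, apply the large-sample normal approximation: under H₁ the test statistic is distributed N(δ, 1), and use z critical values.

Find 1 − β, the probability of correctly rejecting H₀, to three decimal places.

Noncentrality parameter: δ = d·√n = 0.64 × √20 = 2.8622
Two-sided α = 0.01 → critical value z_{0.005} = 2.576.
Power = Φ(δ − 2.576) + Φ(−δ − 2.576) = Φ(0.286) + Φ(-5.438) = 0.6127 + 0.0000 = 0.6127.

Power ≈ 0.613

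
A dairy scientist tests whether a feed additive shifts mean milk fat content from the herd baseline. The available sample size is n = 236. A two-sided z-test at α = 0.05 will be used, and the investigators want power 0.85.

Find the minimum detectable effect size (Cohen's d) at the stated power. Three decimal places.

Need Φ(δ − 1.960) = 0.85, so δ = 1.960 + 1.036 = 2.996.
(The second rejection-region term Φ(−δ − z_{α/2}) is negligible and dropped.)
δ = d·√n ⇒ d = δ/√n = 2.996/√236 = 0.1950.

d ≈ 0.195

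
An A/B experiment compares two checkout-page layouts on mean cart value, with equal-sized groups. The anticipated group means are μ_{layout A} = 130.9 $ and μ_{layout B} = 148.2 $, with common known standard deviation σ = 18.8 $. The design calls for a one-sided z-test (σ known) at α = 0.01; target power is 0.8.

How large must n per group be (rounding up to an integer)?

n = 24 per group

Standardized effect: d = |μ_{layout A} − μ_{layout B}| / σ = |130.9 − 148.2| / 18.8 = 0.9202
Set Φ(δ − 2.326) = 0.8; then δ − 2.326 = Φ⁻¹(0.8) = 0.842, giving δ = 3.168.
δ = d·√(n/2) ⇒ n = 2(δ/d)² = 2 × (3.168 / 0.9202)² = 23.70.
Round up to the next whole unit.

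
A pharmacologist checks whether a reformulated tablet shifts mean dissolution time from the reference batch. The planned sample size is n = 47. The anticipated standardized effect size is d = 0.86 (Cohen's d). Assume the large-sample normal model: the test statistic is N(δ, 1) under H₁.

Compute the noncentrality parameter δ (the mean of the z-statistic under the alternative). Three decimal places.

δ = d·√n = 0.86 × √47 = 5.8959

δ ≈ 5.896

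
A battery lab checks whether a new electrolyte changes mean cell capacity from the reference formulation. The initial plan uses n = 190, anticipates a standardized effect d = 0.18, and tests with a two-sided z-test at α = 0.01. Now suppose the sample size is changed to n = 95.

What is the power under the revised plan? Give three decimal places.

Power ≈ 0.206

With n = 95: δ = d·√n = 0.18 × √95 = 1.7544. Critical value z_{0.005} = 2.576.
Revised power = Φ(δ − 2.576) + Φ(−δ − 2.576) = Φ(-0.821) + Φ(-4.330) = 0.2057 + 0.0000 = 0.2057.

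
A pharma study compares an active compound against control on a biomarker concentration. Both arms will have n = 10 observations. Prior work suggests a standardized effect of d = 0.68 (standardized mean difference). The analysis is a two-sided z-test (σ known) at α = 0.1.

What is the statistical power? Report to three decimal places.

Noncentrality parameter: δ = d·√(n/2) = 0.68 × √(10/2) = 1.5205
Critical value for a two-sided test at α = 0.1: z_{α/2} = 1.645.
Power = Φ(δ − 1.645) + Φ(−δ − 1.645) = Φ(-0.124) + Φ(-3.165) = 0.4505 + 0.0008 = 0.4513.

Power ≈ 0.451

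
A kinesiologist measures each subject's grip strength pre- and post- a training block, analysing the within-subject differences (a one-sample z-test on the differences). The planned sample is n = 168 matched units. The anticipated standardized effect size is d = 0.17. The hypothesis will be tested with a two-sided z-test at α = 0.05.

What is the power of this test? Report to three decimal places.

Power ≈ 0.596

Noncentrality parameter: δ = d·√n = 0.17 × √168 = 2.2035
Critical value for a two-sided test at α = 0.05: z_{α/2} = 1.960.
Power = Φ(δ − 1.960) + Φ(−δ − 1.960) = Φ(0.243) + Φ(-4.163) = 0.5962 + 0.0000 = 0.5962.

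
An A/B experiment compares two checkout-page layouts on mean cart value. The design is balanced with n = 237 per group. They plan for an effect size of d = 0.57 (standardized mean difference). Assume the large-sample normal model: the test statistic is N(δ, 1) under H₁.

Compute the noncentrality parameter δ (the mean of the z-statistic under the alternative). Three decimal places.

δ ≈ 6.205

The noncentrality parameter scales effect size by the design's sample-size factor: δ = d·√(n/2) = 0.57 × √(237/2) = 6.2049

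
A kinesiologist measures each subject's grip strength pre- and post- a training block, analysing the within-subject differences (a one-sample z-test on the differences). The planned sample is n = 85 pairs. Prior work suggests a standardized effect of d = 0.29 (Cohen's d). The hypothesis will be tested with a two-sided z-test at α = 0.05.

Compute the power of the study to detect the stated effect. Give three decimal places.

Noncentrality parameter: δ = d·√n = 0.29 × √85 = 2.6737
Two-sided α = 0.05 → critical value z_{0.025} = 1.960.
Power = Φ(δ − 1.960) + Φ(−δ − 1.960) = Φ(0.714) + Φ(-4.634) = 0.7623 + 0.0000 = 0.7623.

Power ≈ 0.762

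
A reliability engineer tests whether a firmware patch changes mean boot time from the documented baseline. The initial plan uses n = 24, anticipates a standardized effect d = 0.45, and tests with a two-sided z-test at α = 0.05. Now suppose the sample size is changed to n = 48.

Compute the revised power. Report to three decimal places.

With n = 48: δ = d·√n = 0.45 × √48 = 3.1177. Critical value z_{0.025} = 1.960.
Revised power = Φ(δ − 1.960) + Φ(−δ − 1.960) = Φ(1.158) + Φ(-5.078) = 0.8765 + 0.0000 = 0.8765.

Power ≈ 0.877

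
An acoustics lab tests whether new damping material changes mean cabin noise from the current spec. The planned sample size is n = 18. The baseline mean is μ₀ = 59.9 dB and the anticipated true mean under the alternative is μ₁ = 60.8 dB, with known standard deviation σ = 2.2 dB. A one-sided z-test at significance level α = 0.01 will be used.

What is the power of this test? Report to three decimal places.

Power ≈ 0.277

Standardized effect: d = |μ₁ − μ₀| / σ = |60.8 − 59.9| / 2.2 = 0.4091
Noncentrality parameter: λ = d·√n = 0.4091 × √18 = 1.7356
One-sided α = 0.01 → critical value z_{0.01} = 2.326.
Power = Φ(λ − 2.326) = Φ(-0.591) = 0.2774.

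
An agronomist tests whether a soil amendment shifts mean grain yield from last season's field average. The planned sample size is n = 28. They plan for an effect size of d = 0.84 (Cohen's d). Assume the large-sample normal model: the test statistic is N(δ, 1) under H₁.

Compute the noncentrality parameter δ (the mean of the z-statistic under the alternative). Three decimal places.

δ ≈ 4.445

δ = d·√n = 0.84 × √28 = 4.4449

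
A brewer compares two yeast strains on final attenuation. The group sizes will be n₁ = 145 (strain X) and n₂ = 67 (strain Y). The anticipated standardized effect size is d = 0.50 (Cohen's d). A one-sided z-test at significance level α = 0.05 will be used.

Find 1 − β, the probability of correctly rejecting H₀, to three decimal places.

Power ≈ 0.959

Noncentrality parameter: δ = d / √(1/n₁ + 1/n₂) = 0.50 / √(1/145 + 1/67) = 3.3847
One-sided α = 0.05 → critical value z_{0.05} = 1.645.
Power = P(Z > 1.645 − δ) = Φ(1.740) = 0.9591.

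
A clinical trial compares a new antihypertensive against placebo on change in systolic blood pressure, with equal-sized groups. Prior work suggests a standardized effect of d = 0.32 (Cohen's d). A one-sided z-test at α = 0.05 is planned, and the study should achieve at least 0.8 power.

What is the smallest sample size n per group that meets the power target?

For power 0.8 need Φ(δ − z_{0.05}) = 0.8, so δ = z_{0.05} + z_{0.20} = 1.645 + 0.842 = 2.486.
δ = d·√(n/2) ⇒ n = 2(δ/d)² = 2 × (2.486 / 0.32)² = 120.75.
Round up to the next whole unit.

n = 121 per group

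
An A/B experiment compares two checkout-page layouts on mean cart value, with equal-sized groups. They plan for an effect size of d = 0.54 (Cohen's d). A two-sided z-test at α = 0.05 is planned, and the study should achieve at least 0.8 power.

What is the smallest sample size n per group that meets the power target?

n = 54 per group

For power 0.8 need Φ(δ − z_{0.025}) = 0.8, so δ = z_{0.025} + z_{0.20} = 1.960 + 0.842 = 2.802.
(Ignoring the negligible lower-tail rejection probability gives the usual closed-form inversion.)
δ = d·√(n/2) ⇒ n = 2(δ/d)² = 2 × (2.802 / 0.54)² = 53.83.
Round up to the next whole unit.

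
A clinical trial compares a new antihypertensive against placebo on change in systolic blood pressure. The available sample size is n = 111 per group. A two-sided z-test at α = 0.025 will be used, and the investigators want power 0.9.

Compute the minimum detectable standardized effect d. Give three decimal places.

Need Φ(δ − 2.241) = 0.9, so δ = 2.241 + 1.282 = 3.523.
(The second rejection-region term Φ(−δ − z_{α/2}) is negligible and dropped.)
δ = d·√(n/2) ⇒ d = δ/√(n/2) = 3.523/√(111/2) = 0.4729.

d ≈ 0.473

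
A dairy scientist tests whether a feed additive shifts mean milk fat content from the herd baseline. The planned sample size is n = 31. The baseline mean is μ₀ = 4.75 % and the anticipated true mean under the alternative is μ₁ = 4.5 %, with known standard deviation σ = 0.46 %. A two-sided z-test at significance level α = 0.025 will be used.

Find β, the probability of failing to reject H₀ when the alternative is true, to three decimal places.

β ≈ 0.216

Standardized effect: d = |μ₁ − μ₀| / σ = |4.5 − 4.75| / 0.46 = 0.5435
Noncentrality parameter: δ = d·√n = 0.5435 × √31 = 3.0260
Critical value for a two-sided test at α = 0.025: z_{α/2} = 2.241.
Power = Φ(δ − 2.241) + Φ(−δ − 2.241) = Φ(0.785) + Φ(-5.267) = 0.7836 + 0.0000 = 0.7836.
Type II error: β = 1 − power = 1 − 0.7836 = 0.2164.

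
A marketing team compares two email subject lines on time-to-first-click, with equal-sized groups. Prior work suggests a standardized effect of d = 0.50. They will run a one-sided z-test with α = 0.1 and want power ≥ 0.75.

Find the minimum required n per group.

n = 31 per group

For power 0.75 need Φ(δ − z_{0.1}) = 0.75, so δ = z_{0.1} + z_{0.25} = 1.282 + 0.674 = 1.956.
δ = d·√(n/2) ⇒ n = 2(δ/d)² = 2 × (1.956 / 0.50)² = 30.61.
Round up to the next whole unit.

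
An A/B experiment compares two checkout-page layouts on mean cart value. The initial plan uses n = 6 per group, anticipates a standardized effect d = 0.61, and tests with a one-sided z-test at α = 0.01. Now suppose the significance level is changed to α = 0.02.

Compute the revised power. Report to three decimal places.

Power ≈ 0.159

δ = d·√(n/2) = 0.61 × √(6/2) = 1.0566 (unchanged). New critical value: z_{0.02} = 2.054.
Revised power = Φ(δ − 2.054) = Φ(-0.997) = 0.1593.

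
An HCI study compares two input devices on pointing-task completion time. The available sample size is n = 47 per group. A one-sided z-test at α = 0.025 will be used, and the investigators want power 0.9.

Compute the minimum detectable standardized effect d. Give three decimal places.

d ≈ 0.669

Need Φ(δ − 1.960) = 0.9, so δ = 1.960 + 1.282 = 3.242.
δ = d·√(n/2) ⇒ d = δ/√(n/2) = 3.242/√(47/2) = 0.6687.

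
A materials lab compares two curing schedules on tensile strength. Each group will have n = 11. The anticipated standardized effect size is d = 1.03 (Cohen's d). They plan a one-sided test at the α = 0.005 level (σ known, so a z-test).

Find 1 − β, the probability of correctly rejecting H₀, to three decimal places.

Power ≈ 0.436

Noncentrality parameter: δ = d·√(n/2) = 1.03 × √(11/2) = 2.4156
One-sided α = 0.005 → critical value z_{0.005} = 2.576.
Power = Φ(δ − 2.576) = Φ(-0.160) = 0.4363.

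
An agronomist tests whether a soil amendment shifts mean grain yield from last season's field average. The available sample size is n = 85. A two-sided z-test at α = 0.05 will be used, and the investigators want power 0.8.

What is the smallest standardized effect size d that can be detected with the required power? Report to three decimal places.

d ≈ 0.304

Need Φ(δ − 1.960) = 0.8, so δ = 1.960 + 0.842 = 2.802.
(Lower-tail contribution to power is negligible for δ > 0.)
δ = d·√n ⇒ d = δ/√n = 2.802/√85 = 0.3039.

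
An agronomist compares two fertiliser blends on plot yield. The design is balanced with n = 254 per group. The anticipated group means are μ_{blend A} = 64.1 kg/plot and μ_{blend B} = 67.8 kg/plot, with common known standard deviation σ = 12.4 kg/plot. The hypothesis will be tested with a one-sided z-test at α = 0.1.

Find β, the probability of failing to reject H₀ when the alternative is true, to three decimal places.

Standardized effect: d = |μ_{blend A} − μ_{blend B}| / σ = |64.1 − 67.8| / 12.4 = 0.2984
Noncentrality parameter: λ = d·√(n/2) = 0.2984 × √(254/2) = 3.3627
Critical value for a one-sided test at α = 0.1: z_α = 1.282.
Power = Φ(λ − 1.282) = Φ(2.081) = 0.9813.
Type II error: β = 1 − power = 1 − 0.9813 = 0.0187.

β ≈ 0.019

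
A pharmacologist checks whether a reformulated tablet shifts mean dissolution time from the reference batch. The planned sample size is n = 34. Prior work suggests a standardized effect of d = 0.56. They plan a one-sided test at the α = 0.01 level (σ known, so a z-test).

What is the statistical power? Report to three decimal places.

Noncentrality parameter: δ = d·√n = 0.56 × √34 = 3.2653
One-sided α = 0.01 → critical value z_{0.01} = 2.326.
Power = P(Z > 2.326 − δ) = Φ(0.939) = 0.8261.

Power ≈ 0.826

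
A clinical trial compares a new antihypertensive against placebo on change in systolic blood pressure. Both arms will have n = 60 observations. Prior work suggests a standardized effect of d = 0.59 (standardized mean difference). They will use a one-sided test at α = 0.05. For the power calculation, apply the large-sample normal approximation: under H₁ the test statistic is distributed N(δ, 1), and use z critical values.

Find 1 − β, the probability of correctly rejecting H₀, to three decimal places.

Power ≈ 0.944

Noncentrality parameter: δ = d·√(n/2) = 0.59 × √(60/2) = 3.2316
One-sided α = 0.05 → critical value z_{0.05} = 1.645.
Power = P(Z > 1.645 − δ) = Φ(1.587) = 0.9437.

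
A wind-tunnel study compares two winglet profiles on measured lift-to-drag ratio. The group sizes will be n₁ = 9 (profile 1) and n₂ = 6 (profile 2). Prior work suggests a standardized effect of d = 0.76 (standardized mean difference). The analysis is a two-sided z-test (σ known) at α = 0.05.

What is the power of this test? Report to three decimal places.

Noncentrality parameter: λ = d / √(1/n₁ + 1/n₂) = 0.76 / √(1/9 + 1/6) = 1.4420
Critical value for a two-sided test at α = 0.05: z_{α/2} = 1.960.
Power = Φ(λ − 1.960) + Φ(−λ − 1.960) = Φ(-0.518) + Φ(-3.402) = 0.3022 + 0.0003 = 0.3026.

Power ≈ 0.303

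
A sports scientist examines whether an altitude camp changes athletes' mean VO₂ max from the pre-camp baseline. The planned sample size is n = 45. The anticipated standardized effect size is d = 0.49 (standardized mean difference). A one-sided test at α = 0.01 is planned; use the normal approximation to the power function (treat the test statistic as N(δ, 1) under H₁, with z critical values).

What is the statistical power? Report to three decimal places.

Power ≈ 0.832

Noncentrality parameter: δ = d·√n = 0.49 × √45 = 3.2870
One-sided α = 0.01 → critical value z_{0.01} = 2.326.
Power = P(Z > 2.326 − δ) = Φ(0.961) = 0.8316.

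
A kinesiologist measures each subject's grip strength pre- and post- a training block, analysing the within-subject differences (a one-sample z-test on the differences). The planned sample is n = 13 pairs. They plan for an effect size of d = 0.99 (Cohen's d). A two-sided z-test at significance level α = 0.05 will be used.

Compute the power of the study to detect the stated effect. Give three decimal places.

Noncentrality parameter: δ = d·√n = 0.99 × √13 = 3.5695
Two-sided α = 0.05 → critical value z_{0.025} = 1.960.
Power = Φ(δ − 1.960) + Φ(−δ − 1.960) = Φ(1.610) + Φ(-5.529) = 0.9462 + 0.0000 = 0.9462.

Power ≈ 0.946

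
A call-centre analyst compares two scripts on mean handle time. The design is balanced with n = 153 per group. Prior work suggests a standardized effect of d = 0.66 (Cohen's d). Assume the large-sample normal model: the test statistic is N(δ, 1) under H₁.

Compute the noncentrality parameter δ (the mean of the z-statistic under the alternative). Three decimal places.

δ ≈ 5.773

δ = d·√(n/2) = 0.66 × √(153/2) = 5.7726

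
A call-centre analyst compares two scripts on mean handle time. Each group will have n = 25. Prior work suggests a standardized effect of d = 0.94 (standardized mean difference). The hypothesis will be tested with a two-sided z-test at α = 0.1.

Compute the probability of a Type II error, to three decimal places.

β ≈ 0.047

Noncentrality parameter: δ = d·√(n/2) = 0.94 × √(25/2) = 3.3234
Two-sided α = 0.1 → critical value z_{0.05} = 1.645.
Power = Φ(δ − 1.645) + Φ(−δ − 1.645) = Φ(1.679) + Φ(-4.968) = 0.9534 + 0.0000 = 0.9534.
Type II error: β = 1 − power = 1 − 0.9534 = 0.0466.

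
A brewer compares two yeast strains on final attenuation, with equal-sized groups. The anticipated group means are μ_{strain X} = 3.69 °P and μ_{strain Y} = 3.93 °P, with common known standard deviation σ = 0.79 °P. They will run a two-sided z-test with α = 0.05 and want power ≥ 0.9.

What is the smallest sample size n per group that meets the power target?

n = 228 per group

Standardized effect: d = |μ_{strain X} − μ_{strain Y}| / σ = |3.69 − 3.93| / 0.79 = 0.3038
Set Φ(δ − 1.960) = 0.9; then δ − 1.960 = Φ⁻¹(0.9) = 1.282, giving δ = 3.242.
(The Φ(−δ − z_{α/2}) term is vanishingly small for δ > 0 and is dropped in the standard sample-size formula.)
δ = d·√(n/2) ⇒ n = 2(δ/d)² = 2 × (3.242 / 0.3038)² = 227.70.
Round up to the next whole unit.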